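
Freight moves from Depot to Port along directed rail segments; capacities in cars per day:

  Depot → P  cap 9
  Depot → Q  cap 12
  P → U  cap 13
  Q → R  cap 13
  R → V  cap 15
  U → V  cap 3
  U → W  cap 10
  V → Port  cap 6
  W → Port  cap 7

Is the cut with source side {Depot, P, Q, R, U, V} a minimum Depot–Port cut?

Given cut capacity: 10 + 6 = 16.
Augment Depot→P→U→V→Port: bottleneck 3, flow now 3.
Augment Depot→P→U→W→Port: bottleneck 6, flow now 9.
Augment Depot→Q→R→V→Port: bottleneck 3, flow now 12.
Augment Depot→Q→R→V→U→W→Port: bottleneck 1, flow now 13. (uses reverse residual edge)
No augmenting path remains; maximum flow = 13.
In the residual graph, reachable from Depot: {Depot, P, Q, R, U, V, W}.
Min-cut edges: V→Port (6), W→Port (7); capacity 6 + 7 = 13.
Cut capacity 16 exceeds the max flow 13, so it is not minimum.

No — its capacity is 16, but the minimum cut has capacity 13.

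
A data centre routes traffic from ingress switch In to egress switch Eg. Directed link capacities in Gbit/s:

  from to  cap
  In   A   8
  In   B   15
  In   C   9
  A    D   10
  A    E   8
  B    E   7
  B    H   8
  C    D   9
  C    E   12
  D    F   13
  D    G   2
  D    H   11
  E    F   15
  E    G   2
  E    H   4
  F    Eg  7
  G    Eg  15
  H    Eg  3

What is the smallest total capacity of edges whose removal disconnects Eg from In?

Augment In→B→H→Eg: bottleneck 3, flow now 3.
Augment In→A→D→F→Eg: bottleneck 7, flow now 10.
Augment In→A→D→G→Eg: bottleneck 1, flow now 11.
Augment In→B→E→G→Eg: bottleneck 2, flow now 13.
Augment In→C→D→G→Eg: bottleneck 1, flow now 14.
No augmenting path remains; maximum flow = 14.
By max-flow min-cut, the minimum cut capacity equals the max flow.
In the residual graph, reachable from In: {In, A, B, C, D, E, F, H}.
Min-cut edges: D→G (2), E→G (2), F→Eg (7), H→Eg (3); capacity 2 + 2 + 7 + 3 = 14.

14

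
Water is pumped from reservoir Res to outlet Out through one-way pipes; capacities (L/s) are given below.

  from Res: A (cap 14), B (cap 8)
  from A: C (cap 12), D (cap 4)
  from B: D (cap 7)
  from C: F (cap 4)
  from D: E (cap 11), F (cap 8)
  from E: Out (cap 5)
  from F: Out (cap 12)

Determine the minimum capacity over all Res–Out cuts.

15

Augment Res→A→C→F→Out: bottleneck 4, flow now 4.
Augment Res→A→D→E→Out: bottleneck 4, flow now 8.
Augment Res→B→D→E→Out: bottleneck 1, flow now 9.
Augment Res→B→D→F→Out: bottleneck 6, flow now 15.
No augmenting path remains; maximum flow = 15.
By max-flow min-cut, the minimum cut capacity equals the max flow.
In the residual graph, reachable from Res: {Res, A, B, C}.
Min-cut edges: A→D (4), B→D (7), C→F (4); capacity 4 + 7 + 4 = 15.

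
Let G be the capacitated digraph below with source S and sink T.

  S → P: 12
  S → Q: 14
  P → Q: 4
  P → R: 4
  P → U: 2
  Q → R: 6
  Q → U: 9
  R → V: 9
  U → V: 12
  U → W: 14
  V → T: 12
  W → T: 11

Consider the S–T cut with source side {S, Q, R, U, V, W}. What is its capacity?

35

Edges leaving {S, Q, R, U, V, W}: S→P (12), V→T (12), W→T (11).
Cut capacity = 12 + 12 + 11 = 35.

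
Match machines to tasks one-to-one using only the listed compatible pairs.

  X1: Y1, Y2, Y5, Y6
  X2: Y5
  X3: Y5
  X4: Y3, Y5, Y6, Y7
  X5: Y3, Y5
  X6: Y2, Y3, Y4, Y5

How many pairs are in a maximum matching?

5

Unit-capacity flow: source→left, listed edges, right→sink; max matching = max flow.
Augmenting path X1→Y1 (+1); matched 1.
Augmenting path X2→Y5 (+1); matched 2.
Augmenting path X4→Y3 (+1); matched 3.
Augmenting path X6→Y2 (+1); matched 4.
Augmenting path X5→Y3→X4→Y6 (+1); matched 5.
No augmenting path remains; maximum matching = 5.
König certificate: {X1, X4, X5, X6, Y5} is a vertex cover of size 5 (every listed pair touches it), so no matching can be larger.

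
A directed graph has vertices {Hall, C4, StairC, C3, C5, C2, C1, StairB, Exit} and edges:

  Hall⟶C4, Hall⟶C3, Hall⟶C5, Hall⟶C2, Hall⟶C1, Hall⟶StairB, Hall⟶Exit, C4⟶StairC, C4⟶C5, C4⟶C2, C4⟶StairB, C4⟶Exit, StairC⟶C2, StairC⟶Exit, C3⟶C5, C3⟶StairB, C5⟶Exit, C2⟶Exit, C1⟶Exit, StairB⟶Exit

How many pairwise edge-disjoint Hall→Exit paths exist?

Assign every edge capacity 1; by Menger, the answer equals the max flow.
Path Hall→Exit (+1); total 1.
Path Hall→C4→Exit (+1); total 2.
Path Hall→C5→Exit (+1); total 3.
Path Hall→C2→Exit (+1); total 4.
Path Hall→C1→Exit (+1); total 5.
Path Hall→StairB→Exit (+1); total 6.
No residual Hall→Exit path; max flow = 6.
Certifying cut of size 6: {C5→Exit, Hall→C1, Hall→C2, Hall→C4, Hall→Exit, StairB→Exit}.

6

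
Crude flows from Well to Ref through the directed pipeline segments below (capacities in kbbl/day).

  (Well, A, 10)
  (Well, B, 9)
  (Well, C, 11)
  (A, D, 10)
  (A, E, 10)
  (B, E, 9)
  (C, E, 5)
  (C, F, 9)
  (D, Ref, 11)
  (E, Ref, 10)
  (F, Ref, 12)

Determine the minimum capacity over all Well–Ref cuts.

29

Augment Well→A→D→Ref: bottleneck 10, flow now 10.
Augment Well→B→E→Ref: bottleneck 9, flow now 19.
Augment Well→C→E→Ref: bottleneck 1, flow now 20.
Augment Well→C→F→Ref: bottleneck 9, flow now 29.
No augmenting path remains; maximum flow = 29.
By max-flow min-cut, the minimum cut capacity equals the max flow.
In the residual graph, reachable from Well: {Well, B, C, E}.
Min-cut edges: Well→A (10), C→F (9), E→Ref (10); capacity 10 + 9 + 10 = 29.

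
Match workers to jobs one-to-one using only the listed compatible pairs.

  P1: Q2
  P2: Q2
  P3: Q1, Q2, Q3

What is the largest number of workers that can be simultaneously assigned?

Unit-capacity flow: source→left, listed edges, right→sink; max matching = max flow.
Augmenting path P1→Q2 (+1); matched 1.
Augmenting path P3→Q1 (+1); matched 2.
No augmenting path remains; maximum matching = 2.
König certificate: {P3, Q2} is a vertex cover of size 2 (every listed pair touches it), so no matching can be larger.

2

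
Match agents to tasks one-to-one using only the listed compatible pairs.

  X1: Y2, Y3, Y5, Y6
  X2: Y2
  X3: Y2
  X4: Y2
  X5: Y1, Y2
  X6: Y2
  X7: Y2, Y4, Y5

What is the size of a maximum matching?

Unit-capacity flow: source→left, listed edges, right→sink; max matching = max flow.
Augmenting path X1→Y2 (+1); matched 1.
Augmenting path X5→Y1 (+1); matched 2.
Augmenting path X7→Y4 (+1); matched 3.
Augmenting path X2→Y2→X1→Y3 (+1); matched 4.
No augmenting path remains; maximum matching = 4.
König certificate: {X1, X5, X7, Y2} is a vertex cover of size 4 (every listed pair touches it), so no matching can be larger.

4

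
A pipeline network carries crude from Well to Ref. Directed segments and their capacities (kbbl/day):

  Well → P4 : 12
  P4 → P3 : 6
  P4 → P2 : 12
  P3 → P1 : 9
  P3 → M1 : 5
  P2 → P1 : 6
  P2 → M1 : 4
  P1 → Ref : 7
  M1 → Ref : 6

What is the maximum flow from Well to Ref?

Augment Well→P4→P3→P1→Ref: bottleneck 6, flow now 6.
Augment Well→P4→P2→P1→Ref: bottleneck 1, flow now 7.
Augment Well→P4→P2→M1→Ref: bottleneck 4, flow now 11.
Augment Well→P4→P2→P1→P3→M1→Ref: bottleneck 1, flow now 12. (uses reverse residual edge)
No augmenting path remains; maximum flow = 12.
In the residual graph, reachable from Well: {Well}.
Min-cut edges: Well→P4 (12); capacity 12 = 12.
This cut is saturated, so no flow can exceed 12.

12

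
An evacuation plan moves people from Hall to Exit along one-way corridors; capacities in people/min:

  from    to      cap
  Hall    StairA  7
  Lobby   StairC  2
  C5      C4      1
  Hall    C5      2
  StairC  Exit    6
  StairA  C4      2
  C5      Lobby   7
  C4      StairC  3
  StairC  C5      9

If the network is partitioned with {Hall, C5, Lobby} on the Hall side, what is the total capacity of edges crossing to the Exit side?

Edges leaving {Hall, C5, Lobby}: Hall→StairA (7), C5→C4 (1), Lobby→StairC (2).
Cut capacity = 7 + 1 + 2 = 10.

10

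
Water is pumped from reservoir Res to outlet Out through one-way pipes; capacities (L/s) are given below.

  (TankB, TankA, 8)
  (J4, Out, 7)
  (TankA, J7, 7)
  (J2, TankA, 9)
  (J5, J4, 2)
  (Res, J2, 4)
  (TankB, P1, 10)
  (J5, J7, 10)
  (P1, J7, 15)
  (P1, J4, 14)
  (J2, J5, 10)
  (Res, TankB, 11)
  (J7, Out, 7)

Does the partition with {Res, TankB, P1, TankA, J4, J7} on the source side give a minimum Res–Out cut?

No — its capacity is 18, but the minimum cut has capacity 14.

Given cut capacity: 4 + 7 + 7 = 18.
Augment Res→TankB→P1→J4→Out: bottleneck 7, flow now 7.
Augment Res→TankB→P1→J7→Out: bottleneck 3, flow now 10.
Augment Res→TankB→TankA→J7→Out: bottleneck 1, flow now 11.
Augment Res→J2→TankA→J7→Out: bottleneck 3, flow now 14.
No augmenting path remains; maximum flow = 14.
In the residual graph, reachable from Res: {Res, TankB, J2, P1, TankA, J5, J4, J7}.
Min-cut edges: J4→Out (7), J7→Out (7); capacity 7 + 7 = 14.
Cut capacity 18 exceeds the max flow 14, so it is not minimum.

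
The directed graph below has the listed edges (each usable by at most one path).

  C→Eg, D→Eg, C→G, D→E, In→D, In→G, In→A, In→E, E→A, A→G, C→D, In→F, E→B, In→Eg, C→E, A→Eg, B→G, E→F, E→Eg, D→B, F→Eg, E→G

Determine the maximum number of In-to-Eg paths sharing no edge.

5

Assign every edge capacity 1; by Menger, the answer equals the max flow.
Path In→Eg (+1); total 1.
Path In→A→Eg (+1); total 2.
Path In→D→Eg (+1); total 3.
Path In→E→Eg (+1); total 4.
Path In→F→Eg (+1); total 5.
No residual In→Eg path; max flow = 5.
Certifying cut of size 5: {In→A, In→D, In→E, In→Eg, In→F}.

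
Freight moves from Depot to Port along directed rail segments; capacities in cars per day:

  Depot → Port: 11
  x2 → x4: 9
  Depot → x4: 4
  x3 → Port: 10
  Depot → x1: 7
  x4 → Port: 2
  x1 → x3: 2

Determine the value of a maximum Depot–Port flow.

15

Augment Depot→Port: bottleneck 11, flow now 11.
Augment Depot→x4→Port: bottleneck 2, flow now 13.
Augment Depot→x1→x3→Port: bottleneck 2, flow now 15.
No augmenting path remains; maximum flow = 15.
In the residual graph, reachable from Depot: {Depot, x1, x4}.
Min-cut edges: Depot→Port (11), x1→x3 (2), x4→Port (2); capacity 11 + 2 + 2 = 15.
This cut is saturated, so no flow can exceed 15.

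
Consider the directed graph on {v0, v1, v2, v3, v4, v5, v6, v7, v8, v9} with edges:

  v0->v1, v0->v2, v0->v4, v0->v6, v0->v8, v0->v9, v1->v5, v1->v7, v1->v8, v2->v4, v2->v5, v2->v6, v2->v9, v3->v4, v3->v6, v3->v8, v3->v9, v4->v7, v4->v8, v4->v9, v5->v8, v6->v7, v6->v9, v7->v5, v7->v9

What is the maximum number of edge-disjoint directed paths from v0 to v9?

5

Assign every edge capacity 1; by Menger, the answer equals the max flow.
Path v0→v9 (+1); total 1.
Path v0→v2→v9 (+1); total 2.
Path v0→v4→v9 (+1); total 3.
Path v0→v6→v9 (+1); total 4.
Path v0→v1→v7→v9 (+1); total 5.
No residual v0→v9 path; max flow = 5.
Certifying cut of size 5: {v0→v1, v0→v2, v0→v4, v0→v6, v0→v9}.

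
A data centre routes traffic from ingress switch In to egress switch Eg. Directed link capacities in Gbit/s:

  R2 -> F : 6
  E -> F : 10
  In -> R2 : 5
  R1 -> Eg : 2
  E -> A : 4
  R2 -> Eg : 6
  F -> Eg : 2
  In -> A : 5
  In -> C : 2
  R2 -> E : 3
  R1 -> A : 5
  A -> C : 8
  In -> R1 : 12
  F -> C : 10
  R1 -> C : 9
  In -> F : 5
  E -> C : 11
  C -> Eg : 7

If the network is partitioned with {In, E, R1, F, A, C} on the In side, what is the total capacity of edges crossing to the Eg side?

16

Edges leaving {In, E, R1, F, A, C}: In→R2 (5), R1→Eg (2), F→Eg (2), C→Eg (7).
Cut capacity = 5 + 2 + 2 + 7 = 16.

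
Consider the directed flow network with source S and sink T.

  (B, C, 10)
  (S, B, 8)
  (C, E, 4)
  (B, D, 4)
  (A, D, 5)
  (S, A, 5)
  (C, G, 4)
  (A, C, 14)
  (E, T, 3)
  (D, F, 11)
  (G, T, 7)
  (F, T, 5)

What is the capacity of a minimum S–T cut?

12

Augment S→A→C→E→T: bottleneck 3, flow now 3.
Augment S→A→C→G→T: bottleneck 2, flow now 5.
Augment S→B→C→G→T: bottleneck 2, flow now 7.
Augment S→B→D→F→T: bottleneck 4, flow now 11.
Augment S→B→C→A→D→F→T: bottleneck 1, flow now 12. (uses reverse residual edge)
No augmenting path remains; maximum flow = 12.
By max-flow min-cut, the minimum cut capacity equals the max flow.
In the residual graph, reachable from S: {S, A, B, C, D, E, F}.
Min-cut edges: C→G (4), E→T (3), F→T (5); capacity 4 + 3 + 5 = 12.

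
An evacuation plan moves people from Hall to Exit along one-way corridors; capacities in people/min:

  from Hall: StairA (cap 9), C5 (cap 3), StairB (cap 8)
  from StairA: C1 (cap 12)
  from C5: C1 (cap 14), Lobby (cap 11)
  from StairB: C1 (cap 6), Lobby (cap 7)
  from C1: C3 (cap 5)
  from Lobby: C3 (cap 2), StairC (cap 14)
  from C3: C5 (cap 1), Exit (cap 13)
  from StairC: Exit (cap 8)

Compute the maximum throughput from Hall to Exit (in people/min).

Augment Hall→StairA→C1→C3→Exit: bottleneck 5, flow now 5.
Augment Hall→C5→Lobby→C3→Exit: bottleneck 2, flow now 7.
Augment Hall→C5→Lobby→StairC→Exit: bottleneck 1, flow now 8.
Augment Hall→StairB→Lobby→StairC→Exit: bottleneck 7, flow now 15.
No augmenting path remains; maximum flow = 15.
In the residual graph, reachable from Hall: {Hall, StairA, StairB, C1}.
Min-cut edges: Hall→C5 (3), StairB→Lobby (7), C1→C3 (5); capacity 3 + 7 + 5 = 15.
This cut is saturated, so no flow can exceed 15.

15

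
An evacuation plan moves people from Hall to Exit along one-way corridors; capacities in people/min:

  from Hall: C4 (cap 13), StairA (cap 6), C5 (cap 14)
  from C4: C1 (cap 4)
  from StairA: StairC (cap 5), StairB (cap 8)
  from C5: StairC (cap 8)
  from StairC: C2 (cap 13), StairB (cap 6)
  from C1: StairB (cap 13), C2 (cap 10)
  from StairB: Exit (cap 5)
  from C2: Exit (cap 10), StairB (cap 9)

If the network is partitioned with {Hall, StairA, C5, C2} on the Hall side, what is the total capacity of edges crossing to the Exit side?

Edges leaving {Hall, StairA, C5, C2}: Hall→C4 (13), StairA→StairC (5), StairA→StairB (8), C5→StairC (8), C2→StairB (9), C2→Exit (10).
Cut capacity = 13 + 5 + 8 + 8 + 9 + 10 = 53.

53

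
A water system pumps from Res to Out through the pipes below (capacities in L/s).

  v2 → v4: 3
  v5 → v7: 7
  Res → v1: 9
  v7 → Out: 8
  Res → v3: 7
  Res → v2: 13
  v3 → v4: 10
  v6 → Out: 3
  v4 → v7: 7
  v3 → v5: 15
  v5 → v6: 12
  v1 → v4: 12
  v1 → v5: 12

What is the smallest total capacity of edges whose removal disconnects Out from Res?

Augment Res→v1→v4→v7→Out: bottleneck 7, flow now 7.
Augment Res→v1→v5→v6→Out: bottleneck 2, flow now 9.
Augment Res→v3→v5→v6→Out: bottleneck 1, flow now 10.
Augment Res→v3→v5→v7→Out: bottleneck 1, flow now 11.
No augmenting path remains; maximum flow = 11.
By max-flow min-cut, the minimum cut capacity equals the max flow.
In the residual graph, reachable from Res: {Res, v1, v2, v3, v4, v5, v6, v7}.
Min-cut edges: v6→Out (3), v7→Out (8); capacity 3 + 8 = 11.

11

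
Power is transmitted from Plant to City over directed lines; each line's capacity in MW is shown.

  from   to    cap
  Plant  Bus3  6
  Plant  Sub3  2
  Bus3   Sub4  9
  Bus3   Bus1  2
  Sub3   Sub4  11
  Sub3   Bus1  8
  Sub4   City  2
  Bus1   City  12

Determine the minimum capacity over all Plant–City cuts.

Augment Plant→Bus3→Sub4→City: bottleneck 2, flow now 2.
Augment Plant→Bus3→Bus1→City: bottleneck 2, flow now 4.
Augment Plant→Sub3→Bus1→City: bottleneck 2, flow now 6.
No augmenting path remains; maximum flow = 6.
By max-flow min-cut, the minimum cut capacity equals the max flow.
In the residual graph, reachable from Plant: {Plant, Bus3, Sub4}.
Min-cut edges: Plant→Sub3 (2), Bus3→Bus1 (2), Sub4→City (2); capacity 2 + 2 + 2 = 6.

6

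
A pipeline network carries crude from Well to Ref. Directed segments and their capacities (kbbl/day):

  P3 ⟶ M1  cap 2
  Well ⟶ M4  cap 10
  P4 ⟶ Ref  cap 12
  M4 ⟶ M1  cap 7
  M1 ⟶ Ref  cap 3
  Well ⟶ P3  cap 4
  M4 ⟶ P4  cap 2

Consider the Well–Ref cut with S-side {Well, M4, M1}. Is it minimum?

Given cut capacity: 4 + 2 + 3 = 9.
Augment Well→M4→M1→Ref: bottleneck 3, flow now 3.
Augment Well→M4→P4→Ref: bottleneck 2, flow now 5.
No augmenting path remains; maximum flow = 5.
In the residual graph, reachable from Well: {Well, M4, P3, M1}.
Min-cut edges: M4→P4 (2), M1→Ref (3); capacity 2 + 3 = 5.
Cut capacity 9 exceeds the max flow 5, so it is not minimum.

No — its capacity is 9, but the minimum cut has capacity 5.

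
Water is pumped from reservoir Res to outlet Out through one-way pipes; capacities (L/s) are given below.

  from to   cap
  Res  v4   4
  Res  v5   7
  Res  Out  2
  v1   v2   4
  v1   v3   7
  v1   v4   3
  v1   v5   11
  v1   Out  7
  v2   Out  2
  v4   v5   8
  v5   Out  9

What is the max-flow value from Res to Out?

11

Augment Res→Out: bottleneck 2, flow now 2.
Augment Res→v5→Out: bottleneck 7, flow now 9.
Augment Res→v4→v5→Out: bottleneck 2, flow now 11.
No augmenting path remains; maximum flow = 11.
In the residual graph, reachable from Res: {Res, v4, v5}.
Min-cut edges: Res→Out (2), v5→Out (9); capacity 2 + 9 = 11.
This cut is saturated, so no flow can exceed 11.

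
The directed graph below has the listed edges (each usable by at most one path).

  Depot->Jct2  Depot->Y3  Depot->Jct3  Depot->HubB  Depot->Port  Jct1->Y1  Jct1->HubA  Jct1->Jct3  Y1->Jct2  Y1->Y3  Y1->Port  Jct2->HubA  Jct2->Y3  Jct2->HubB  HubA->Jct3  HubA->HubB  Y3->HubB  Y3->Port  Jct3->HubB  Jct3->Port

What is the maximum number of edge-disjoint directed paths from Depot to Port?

Assign every edge capacity 1; by Menger, the answer equals the max flow.
Path Depot→Port (+1); total 1.
Path Depot→Y3→Port (+1); total 2.
Path Depot→Jct3→Port (+1); total 3.
No residual Depot→Port path; max flow = 3.
Certifying cut of size 3: {Depot→Port, Jct3→Port, Y3→Port}.

3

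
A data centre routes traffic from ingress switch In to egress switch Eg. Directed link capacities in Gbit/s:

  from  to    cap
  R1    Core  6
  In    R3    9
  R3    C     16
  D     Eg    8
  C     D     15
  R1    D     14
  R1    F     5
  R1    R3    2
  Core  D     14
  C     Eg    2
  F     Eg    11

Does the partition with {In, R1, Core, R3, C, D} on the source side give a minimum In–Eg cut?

Given cut capacity: 5 + 2 + 8 = 15.
Augment In→R3→C→Eg: bottleneck 2, flow now 2.
Augment In→R3→C→D→Eg: bottleneck 7, flow now 9.
No augmenting path remains; maximum flow = 9.
In the residual graph, reachable from In: {In}.
Min-cut edges: In→R3 (9); capacity 9 = 9.
Cut capacity 15 exceeds the max flow 9, so it is not minimum.

No — its capacity is 15, but the minimum cut has capacity 9.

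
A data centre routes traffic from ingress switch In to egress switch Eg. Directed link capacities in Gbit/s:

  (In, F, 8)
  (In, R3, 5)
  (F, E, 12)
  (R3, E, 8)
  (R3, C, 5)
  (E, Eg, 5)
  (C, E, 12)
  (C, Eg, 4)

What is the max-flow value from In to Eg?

Augment In→F→E→Eg: bottleneck 5, flow now 5.
Augment In→R3→C→Eg: bottleneck 4, flow now 9.
No augmenting path remains; maximum flow = 9.
In the residual graph, reachable from In: {In, F, R3, E, C}.
Min-cut edges: E→Eg (5), C→Eg (4); capacity 5 + 4 = 9.
This cut is saturated, so no flow can exceed 9.

9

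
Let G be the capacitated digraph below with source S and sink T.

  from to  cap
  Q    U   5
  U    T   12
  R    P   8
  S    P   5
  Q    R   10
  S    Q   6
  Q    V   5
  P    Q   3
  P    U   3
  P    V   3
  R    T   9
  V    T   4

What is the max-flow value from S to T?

11

Augment S→P→U→T: bottleneck 3, flow now 3.
Augment S→P→V→T: bottleneck 2, flow now 5.
Augment S→Q→R→T: bottleneck 6, flow now 11.
No augmenting path remains; maximum flow = 11.
In the residual graph, reachable from S: {S}.
Min-cut edges: S→P (5), S→Q (6); capacity 5 + 6 = 11.
This cut is saturated, so no flow can exceed 11.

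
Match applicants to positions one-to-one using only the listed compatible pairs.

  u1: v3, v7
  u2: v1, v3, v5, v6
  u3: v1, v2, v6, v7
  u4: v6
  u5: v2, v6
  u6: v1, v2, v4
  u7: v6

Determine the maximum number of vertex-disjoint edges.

Unit-capacity flow: source→left, listed edges, right→sink; max matching = max flow.
Augmenting path u1→v3 (+1); matched 1.
Augmenting path u2→v1 (+1); matched 2.
Augmenting path u3→v2 (+1); matched 3.
Augmenting path u4→v6 (+1); matched 4.
Augmenting path u6→v4 (+1); matched 5.
Augmenting path u5→v2→u3→v7 (+1); matched 6.
No augmenting path remains; maximum matching = 6.
König certificate: {u1, u2, u3, u5, u6, v6} is a vertex cover of size 6 (every listed pair touches it), so no matching can be larger.

6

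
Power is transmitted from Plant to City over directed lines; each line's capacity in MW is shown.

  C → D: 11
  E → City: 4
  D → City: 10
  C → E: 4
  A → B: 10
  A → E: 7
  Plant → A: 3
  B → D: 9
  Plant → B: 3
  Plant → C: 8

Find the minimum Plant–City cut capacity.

14

Augment Plant→A→E→City: bottleneck 3, flow now 3.
Augment Plant→B→D→City: bottleneck 3, flow now 6.
Augment Plant→C→D→City: bottleneck 7, flow now 13.
Augment Plant→C→E→City: bottleneck 1, flow now 14.
No augmenting path remains; maximum flow = 14.
By max-flow min-cut, the minimum cut capacity equals the max flow.
In the residual graph, reachable from Plant: {Plant}.
Min-cut edges: Plant→A (3), Plant→B (3), Plant→C (8); capacity 3 + 3 + 8 = 14.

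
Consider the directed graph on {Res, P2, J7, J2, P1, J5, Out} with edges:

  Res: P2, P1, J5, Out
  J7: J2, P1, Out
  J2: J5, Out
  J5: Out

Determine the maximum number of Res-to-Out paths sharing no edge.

Assign every edge capacity 1; by Menger, the answer equals the max flow.
Path Res→Out (+1); total 1.
Path Res→J5→Out (+1); total 2.
No residual Res→Out path; max flow = 2.
Certifying cut of size 2: {Res→J5, Res→Out}.

2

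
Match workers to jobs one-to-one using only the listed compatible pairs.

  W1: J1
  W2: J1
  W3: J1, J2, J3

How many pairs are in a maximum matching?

Unit-capacity flow: source→left, listed edges, right→sink; max matching = max flow.
Augmenting path W1→J1 (+1); matched 1.
Augmenting path W3→J2 (+1); matched 2.
No augmenting path remains; maximum matching = 2.
König certificate: {W3, J1} is a vertex cover of size 2 (every listed pair touches it), so no matching can be larger.

2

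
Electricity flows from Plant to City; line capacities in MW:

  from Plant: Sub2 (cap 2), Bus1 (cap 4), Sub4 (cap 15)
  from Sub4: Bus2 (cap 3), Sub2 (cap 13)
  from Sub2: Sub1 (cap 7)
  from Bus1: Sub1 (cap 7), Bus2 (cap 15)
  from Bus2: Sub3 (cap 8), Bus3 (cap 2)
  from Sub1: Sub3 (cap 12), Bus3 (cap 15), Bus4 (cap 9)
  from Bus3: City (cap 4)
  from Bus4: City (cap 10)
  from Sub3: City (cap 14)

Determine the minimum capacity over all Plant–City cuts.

14

Augment Plant→Sub4→Bus2→Bus3→City: bottleneck 2, flow now 2.
Augment Plant→Sub4→Bus2→Sub3→City: bottleneck 1, flow now 3.
Augment Plant→Sub2→Sub1→Bus3→City: bottleneck 2, flow now 5.
Augment Plant→Bus1→Bus2→Sub3→City: bottleneck 4, flow now 9.
Augment Plant→Sub4→Sub2→Sub1→Bus4→City: bottleneck 5, flow now 14.
No augmenting path remains; maximum flow = 14.
By max-flow min-cut, the minimum cut capacity equals the max flow.
In the residual graph, reachable from Plant: {Plant, Sub4, Sub2}.
Min-cut edges: Plant→Bus1 (4), Sub4→Bus2 (3), Sub2→Sub1 (7); capacity 4 + 3 + 7 = 14.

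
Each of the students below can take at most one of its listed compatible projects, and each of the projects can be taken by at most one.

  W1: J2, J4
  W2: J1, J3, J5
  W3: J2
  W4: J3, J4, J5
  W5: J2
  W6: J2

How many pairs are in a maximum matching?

4

Unit-capacity flow: source→left, listed edges, right→sink; max matching = max flow.
Augmenting path W1→J2 (+1); matched 1.
Augmenting path W2→J1 (+1); matched 2.
Augmenting path W4→J3 (+1); matched 3.
Augmenting path W3→J2→W1→J4 (+1); matched 4.
No augmenting path remains; maximum matching = 4.
König certificate: {W1, W2, W4, J2} is a vertex cover of size 4 (every listed pair touches it), so no matching can be larger.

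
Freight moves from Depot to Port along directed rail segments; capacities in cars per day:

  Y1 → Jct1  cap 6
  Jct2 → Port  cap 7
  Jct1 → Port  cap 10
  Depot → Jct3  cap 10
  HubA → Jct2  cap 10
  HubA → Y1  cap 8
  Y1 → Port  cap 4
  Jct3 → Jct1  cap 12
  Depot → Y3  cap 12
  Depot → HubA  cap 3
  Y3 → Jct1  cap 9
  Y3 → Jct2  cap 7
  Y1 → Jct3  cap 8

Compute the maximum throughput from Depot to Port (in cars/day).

Augment Depot→HubA→Y1→Port: bottleneck 3, flow now 3.
Augment Depot→Jct3→Jct1→Port: bottleneck 10, flow now 13.
Augment Depot→Y3→Jct2→Port: bottleneck 7, flow now 20.
No augmenting path remains; maximum flow = 20.
In the residual graph, reachable from Depot: {Depot, Jct3, Y3, Jct1}.
Min-cut edges: Depot→HubA (3), Y3→Jct2 (7), Jct1→Port (10); capacity 3 + 7 + 10 = 20.
This cut is saturated, so no flow can exceed 20.

20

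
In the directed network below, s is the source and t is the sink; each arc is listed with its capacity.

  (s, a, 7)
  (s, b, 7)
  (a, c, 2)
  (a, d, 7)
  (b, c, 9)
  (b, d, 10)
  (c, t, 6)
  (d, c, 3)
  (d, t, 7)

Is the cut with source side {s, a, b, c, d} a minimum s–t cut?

Given cut capacity: 6 + 7 = 13.
Augment s→a→c→t: bottleneck 2, flow now 2.
Augment s→a→d→t: bottleneck 5, flow now 7.
Augment s→b→c→t: bottleneck 4, flow now 11.
Augment s→b→d→t: bottleneck 2, flow now 13.
No augmenting path remains; maximum flow = 13.
Cut capacity 13 equals the max flow, so it is a minimum cut.

Yes — it is a minimum cut (capacity 13).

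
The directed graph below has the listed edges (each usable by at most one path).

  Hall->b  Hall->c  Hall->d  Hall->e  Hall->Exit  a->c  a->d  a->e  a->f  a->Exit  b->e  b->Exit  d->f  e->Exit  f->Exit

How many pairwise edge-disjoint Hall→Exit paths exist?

Assign every edge capacity 1; by Menger, the answer equals the max flow.
Path Hall→Exit (+1); total 1.
Path Hall→b→Exit (+1); total 2.
Path Hall→e→Exit (+1); total 3.
Path Hall→d→f→Exit (+1); total 4.
No residual Hall→Exit path; max flow = 4.
Certifying cut of size 4: {Hall→Exit, Hall→b, Hall→d, Hall→e}.

4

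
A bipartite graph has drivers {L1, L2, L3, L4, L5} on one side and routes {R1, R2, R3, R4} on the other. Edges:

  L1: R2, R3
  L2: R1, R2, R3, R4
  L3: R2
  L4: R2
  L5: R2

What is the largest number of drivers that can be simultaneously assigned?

3

Unit-capacity flow: source→left, listed edges, right→sink; max matching = max flow.
Augmenting path L1→R2 (+1); matched 1.
Augmenting path L2→R1 (+1); matched 2.
Augmenting path L3→R2→L1→R3 (+1); matched 3.
No augmenting path remains; maximum matching = 3.
König certificate: {L1, L2, R2} is a vertex cover of size 3 (every listed pair touches it), so no matching can be larger.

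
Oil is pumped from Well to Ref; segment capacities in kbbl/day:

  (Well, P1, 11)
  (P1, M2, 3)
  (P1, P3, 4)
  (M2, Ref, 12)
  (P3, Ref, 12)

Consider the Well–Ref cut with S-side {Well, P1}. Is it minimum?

Yes — it is a minimum cut (capacity 7).

Given cut capacity: 3 + 4 = 7.
Augment Well→P1→M2→Ref: bottleneck 3, flow now 3.
Augment Well→P1→P3→Ref: bottleneck 4, flow now 7.
No augmenting path remains; maximum flow = 7.
Cut capacity 7 equals the max flow, so it is a minimum cut.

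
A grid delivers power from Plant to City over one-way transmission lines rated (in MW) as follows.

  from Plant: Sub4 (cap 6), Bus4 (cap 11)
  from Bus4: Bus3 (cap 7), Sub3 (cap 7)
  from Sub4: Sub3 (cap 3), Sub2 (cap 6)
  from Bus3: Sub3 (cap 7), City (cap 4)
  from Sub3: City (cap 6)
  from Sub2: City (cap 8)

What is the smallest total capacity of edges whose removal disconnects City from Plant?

Augment Plant→Bus4→Bus3→City: bottleneck 4, flow now 4.
Augment Plant→Bus4→Sub3→City: bottleneck 6, flow now 10.
Augment Plant→Sub4→Sub2→City: bottleneck 6, flow now 16.
No augmenting path remains; maximum flow = 16.
By max-flow min-cut, the minimum cut capacity equals the max flow.
In the residual graph, reachable from Plant: {Plant, Bus4, Bus3, Sub3}.
Min-cut edges: Plant→Sub4 (6), Bus3→City (4), Sub3→City (6); capacity 6 + 4 + 6 = 16.

16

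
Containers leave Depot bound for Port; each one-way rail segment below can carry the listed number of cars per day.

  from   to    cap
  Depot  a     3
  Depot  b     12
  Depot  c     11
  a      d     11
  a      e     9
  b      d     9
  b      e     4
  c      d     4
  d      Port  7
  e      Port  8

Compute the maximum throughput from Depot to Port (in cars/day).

14

Augment Depot→a→d→Port: bottleneck 3, flow now 3.
Augment Depot→b→d→Port: bottleneck 4, flow now 7.
Augment Depot→b→e→Port: bottleneck 4, flow now 11.
Augment Depot→b→d→a→e→Port: bottleneck 3, flow now 14. (uses reverse residual edge)
No augmenting path remains; maximum flow = 14.
In the residual graph, reachable from Depot: {Depot, b, c, d}.
Min-cut edges: Depot→a (3), b→e (4), d→Port (7); capacity 3 + 4 + 7 = 14.
This cut is saturated, so no flow can exceed 14.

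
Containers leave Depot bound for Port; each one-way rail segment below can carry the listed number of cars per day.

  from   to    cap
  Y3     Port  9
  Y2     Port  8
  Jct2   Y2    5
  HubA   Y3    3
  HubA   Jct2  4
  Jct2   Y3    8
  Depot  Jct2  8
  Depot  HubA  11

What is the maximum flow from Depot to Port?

Augment Depot→Jct2→Y3→Port: bottleneck 8, flow now 8.
Augment Depot→HubA→Y3→Port: bottleneck 1, flow now 9.
Augment Depot→HubA→Jct2→Y2→Port: bottleneck 4, flow now 13.
Augment Depot→HubA→Y3→Jct2→Y2→Port: bottleneck 1, flow now 14. (uses reverse residual edge)
No augmenting path remains; maximum flow = 14.
In the residual graph, reachable from Depot: {Depot, Jct2, HubA, Y3}.
Min-cut edges: Jct2→Y2 (5), Y3→Port (9); capacity 5 + 9 = 14.
This cut is saturated, so no flow can exceed 14.

14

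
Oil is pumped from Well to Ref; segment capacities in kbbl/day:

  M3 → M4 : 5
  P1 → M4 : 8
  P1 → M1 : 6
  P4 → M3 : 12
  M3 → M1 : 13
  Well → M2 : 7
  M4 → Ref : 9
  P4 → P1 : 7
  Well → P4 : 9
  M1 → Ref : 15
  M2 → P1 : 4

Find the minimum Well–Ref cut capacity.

Augment Well→M2→P1→M4→Ref: bottleneck 4, flow now 4.
Augment Well→P4→P1→M4→Ref: bottleneck 4, flow now 8.
Augment Well→P4→P1→M1→Ref: bottleneck 3, flow now 11.
Augment Well→P4→M3→M4→Ref: bottleneck 1, flow now 12.
Augment Well→P4→M3→M1→Ref: bottleneck 1, flow now 13.
No augmenting path remains; maximum flow = 13.
By max-flow min-cut, the minimum cut capacity equals the max flow.
In the residual graph, reachable from Well: {Well, M2}.
Min-cut edges: Well→P4 (9), M2→P1 (4); capacity 9 + 4 = 13.

13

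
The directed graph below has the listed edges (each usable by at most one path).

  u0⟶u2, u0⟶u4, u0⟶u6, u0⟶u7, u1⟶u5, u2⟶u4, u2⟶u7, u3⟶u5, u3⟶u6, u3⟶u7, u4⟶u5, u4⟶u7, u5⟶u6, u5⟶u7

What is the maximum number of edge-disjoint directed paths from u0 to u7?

Assign every edge capacity 1; by Menger, the answer equals the max flow.
Path u0→u7 (+1); total 1.
Path u0→u2→u7 (+1); total 2.
Path u0→u4→u7 (+1); total 3.
No residual u0→u7 path; max flow = 3.
Certifying cut of size 3: {u0→u2, u0→u4, u0→u7}.

3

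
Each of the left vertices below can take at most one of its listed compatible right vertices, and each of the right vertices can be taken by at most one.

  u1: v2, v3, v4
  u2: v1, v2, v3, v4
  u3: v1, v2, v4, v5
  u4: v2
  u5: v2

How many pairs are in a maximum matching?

4

Unit-capacity flow: source→left, listed edges, right→sink; max matching = max flow.
Augmenting path u1→v2 (+1); matched 1.
Augmenting path u2→v1 (+1); matched 2.
Augmenting path u3→v4 (+1); matched 3.
Augmenting path u4→v2→u1→v3 (+1); matched 4.
No augmenting path remains; maximum matching = 4.
König certificate: {u1, u2, u3, v2} is a vertex cover of size 4 (every listed pair touches it), so no matching can be larger.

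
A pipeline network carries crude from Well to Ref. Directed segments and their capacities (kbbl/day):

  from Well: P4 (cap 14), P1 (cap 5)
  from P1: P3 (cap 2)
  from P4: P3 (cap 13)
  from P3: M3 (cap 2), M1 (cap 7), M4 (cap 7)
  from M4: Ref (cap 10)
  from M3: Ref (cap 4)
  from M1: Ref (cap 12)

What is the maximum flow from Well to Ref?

Augment Well→P1→P3→M4→Ref: bottleneck 2, flow now 2.
Augment Well→P4→P3→M4→Ref: bottleneck 5, flow now 7.
Augment Well→P4→P3→M3→Ref: bottleneck 2, flow now 9.
Augment Well→P4→P3→M1→Ref: bottleneck 6, flow now 15.
No augmenting path remains; maximum flow = 15.
In the residual graph, reachable from Well: {Well, P1, P4}.
Min-cut edges: P1→P3 (2), P4→P3 (13); capacity 2 + 13 = 15.
This cut is saturated, so no flow can exceed 15.

15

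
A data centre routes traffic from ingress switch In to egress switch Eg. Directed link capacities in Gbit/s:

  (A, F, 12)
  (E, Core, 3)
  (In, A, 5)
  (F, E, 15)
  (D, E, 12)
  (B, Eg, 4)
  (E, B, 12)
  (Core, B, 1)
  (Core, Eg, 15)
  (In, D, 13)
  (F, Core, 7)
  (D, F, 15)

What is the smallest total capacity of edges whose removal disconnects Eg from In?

14

Augment In→A→F→Core→Eg: bottleneck 5, flow now 5.
Augment In→D→E→B→Eg: bottleneck 4, flow now 9.
Augment In→D→E→Core→Eg: bottleneck 3, flow now 12.
Augment In→D→F→Core→Eg: bottleneck 2, flow now 14.
No augmenting path remains; maximum flow = 14.
By max-flow min-cut, the minimum cut capacity equals the max flow.
In the residual graph, reachable from In: {In, A, D, E, F, B}.
Min-cut edges: E→Core (3), F→Core (7), B→Eg (4); capacity 3 + 7 + 4 = 14.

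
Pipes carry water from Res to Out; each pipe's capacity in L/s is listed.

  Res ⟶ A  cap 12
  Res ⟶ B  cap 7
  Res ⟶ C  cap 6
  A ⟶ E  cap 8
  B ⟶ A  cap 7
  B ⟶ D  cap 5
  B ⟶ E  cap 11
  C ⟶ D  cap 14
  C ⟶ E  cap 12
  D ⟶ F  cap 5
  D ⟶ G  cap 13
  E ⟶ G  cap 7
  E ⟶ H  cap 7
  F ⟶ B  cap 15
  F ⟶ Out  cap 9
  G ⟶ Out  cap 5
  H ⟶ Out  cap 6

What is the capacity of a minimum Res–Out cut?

Augment Res→A→E→G→Out: bottleneck 5, flow now 5.
Augment Res→A→E→H→Out: bottleneck 3, flow now 8.
Augment Res→B→D→F→Out: bottleneck 5, flow now 13.
Augment Res→B→E→H→Out: bottleneck 2, flow now 15.
Augment Res→C→E→H→Out: bottleneck 1, flow now 16.
No augmenting path remains; maximum flow = 16.
By max-flow min-cut, the minimum cut capacity equals the max flow.
In the residual graph, reachable from Res: {Res, A, B, C, D, E, G, H}.
Min-cut edges: D→F (5), G→Out (5), H→Out (6); capacity 5 + 5 + 6 = 16.

16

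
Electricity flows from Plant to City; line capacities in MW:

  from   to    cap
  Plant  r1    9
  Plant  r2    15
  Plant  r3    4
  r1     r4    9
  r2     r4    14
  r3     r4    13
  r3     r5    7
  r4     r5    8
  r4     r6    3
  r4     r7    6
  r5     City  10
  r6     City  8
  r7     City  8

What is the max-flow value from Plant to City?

19

Augment Plant→r3→r5→City: bottleneck 4, flow now 4.
Augment Plant→r1→r4→r5→City: bottleneck 6, flow now 10.
Augment Plant→r1→r4→r6→City: bottleneck 3, flow now 13.
Augment Plant→r2→r4→r7→City: bottleneck 6, flow now 19.
No augmenting path remains; maximum flow = 19.
In the residual graph, reachable from Plant: {Plant, r1, r2, r3, r4, r5}.
Min-cut edges: r4→r6 (3), r4→r7 (6), r5→City (10); capacity 3 + 6 + 10 = 19.
This cut is saturated, so no flow can exceed 19.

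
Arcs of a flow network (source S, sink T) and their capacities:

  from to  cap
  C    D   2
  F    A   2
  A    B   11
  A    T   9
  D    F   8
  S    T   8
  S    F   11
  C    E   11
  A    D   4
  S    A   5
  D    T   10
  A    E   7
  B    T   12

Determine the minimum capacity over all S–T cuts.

Augment S→T: bottleneck 8, flow now 8.
Augment S→A→T: bottleneck 5, flow now 13.
Augment S→F→A→T: bottleneck 2, flow now 15.
No augmenting path remains; maximum flow = 15.
By max-flow min-cut, the minimum cut capacity equals the max flow.
In the residual graph, reachable from S: {S, F}.
Min-cut edges: S→A (5), S→T (8), F→A (2); capacity 5 + 8 + 2 = 15.

15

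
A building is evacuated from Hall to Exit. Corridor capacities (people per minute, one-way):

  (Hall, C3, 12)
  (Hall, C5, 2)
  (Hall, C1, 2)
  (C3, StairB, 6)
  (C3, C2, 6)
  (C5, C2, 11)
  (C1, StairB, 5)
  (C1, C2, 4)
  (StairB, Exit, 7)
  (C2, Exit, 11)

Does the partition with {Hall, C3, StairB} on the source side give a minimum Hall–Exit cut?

No — its capacity is 17, but the minimum cut has capacity 16.

Given cut capacity: 2 + 2 + 6 + 7 = 17.
Augment Hall→C3→StairB→Exit: bottleneck 6, flow now 6.
Augment Hall→C3→C2→Exit: bottleneck 6, flow now 12.
Augment Hall→C5→C2→Exit: bottleneck 2, flow now 14.
Augment Hall→C1→StairB→Exit: bottleneck 1, flow now 15.
Augment Hall→C1→C2→Exit: bottleneck 1, flow now 16.
No augmenting path remains; maximum flow = 16.
In the residual graph, reachable from Hall: {Hall}.
Min-cut edges: Hall→C3 (12), Hall→C5 (2), Hall→C1 (2); capacity 12 + 2 + 2 = 16.
Cut capacity 17 exceeds the max flow 16, so it is not minimum.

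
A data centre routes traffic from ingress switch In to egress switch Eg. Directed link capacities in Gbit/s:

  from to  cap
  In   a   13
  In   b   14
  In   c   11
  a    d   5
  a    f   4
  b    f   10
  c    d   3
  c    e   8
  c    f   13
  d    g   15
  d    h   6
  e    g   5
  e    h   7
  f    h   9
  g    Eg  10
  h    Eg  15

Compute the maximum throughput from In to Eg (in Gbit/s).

25

Augment In→a→d→g→Eg: bottleneck 5, flow now 5.
Augment In→a→f→h→Eg: bottleneck 4, flow now 9.
Augment In→b→f→h→Eg: bottleneck 5, flow now 14.
Augment In→c→d→g→Eg: bottleneck 3, flow now 17.
Augment In→c→e→g→Eg: bottleneck 2, flow now 19.
Augment In→c→e→h→Eg: bottleneck 6, flow now 25.
No augmenting path remains; maximum flow = 25.
In the residual graph, reachable from In: {In, a, b, f}.
Min-cut edges: In→c (11), a→d (5), f→h (9); capacity 11 + 5 + 9 = 25.
This cut is saturated, so no flow can exceed 25.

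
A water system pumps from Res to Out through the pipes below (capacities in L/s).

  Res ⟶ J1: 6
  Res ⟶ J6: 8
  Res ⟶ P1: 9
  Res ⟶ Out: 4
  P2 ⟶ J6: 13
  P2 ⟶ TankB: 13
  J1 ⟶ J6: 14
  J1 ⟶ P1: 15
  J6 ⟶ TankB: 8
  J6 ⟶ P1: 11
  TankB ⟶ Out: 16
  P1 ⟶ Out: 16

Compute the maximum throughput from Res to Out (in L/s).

27

Augment Res→Out: bottleneck 4, flow now 4.
Augment Res→P1→Out: bottleneck 9, flow now 13.
Augment Res→J1→P1→Out: bottleneck 6, flow now 19.
Augment Res→J6→TankB→Out: bottleneck 8, flow now 27.
No augmenting path remains; maximum flow = 27.
In the residual graph, reachable from Res: {Res}.
Min-cut edges: Res→J1 (6), Res→J6 (8), Res→P1 (9), Res→Out (4); capacity 6 + 8 + 9 + 4 = 27.
This cut is saturated, so no flow can exceed 27.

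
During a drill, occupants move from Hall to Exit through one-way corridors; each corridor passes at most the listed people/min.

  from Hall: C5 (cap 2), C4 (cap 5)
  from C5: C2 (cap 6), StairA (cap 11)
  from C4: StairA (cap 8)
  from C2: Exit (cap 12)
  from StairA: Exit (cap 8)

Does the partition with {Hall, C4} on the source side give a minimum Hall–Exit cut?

Given cut capacity: 2 + 8 = 10.
Augment Hall→C5→C2→Exit: bottleneck 2, flow now 2.
Augment Hall→C4→StairA→Exit: bottleneck 5, flow now 7.
No augmenting path remains; maximum flow = 7.
In the residual graph, reachable from Hall: {Hall}.
Min-cut edges: Hall→C5 (2), Hall→C4 (5); capacity 2 + 5 = 7.
Cut capacity 10 exceeds the max flow 7, so it is not minimum.

No — its capacity is 10, but the minimum cut has capacity 7.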